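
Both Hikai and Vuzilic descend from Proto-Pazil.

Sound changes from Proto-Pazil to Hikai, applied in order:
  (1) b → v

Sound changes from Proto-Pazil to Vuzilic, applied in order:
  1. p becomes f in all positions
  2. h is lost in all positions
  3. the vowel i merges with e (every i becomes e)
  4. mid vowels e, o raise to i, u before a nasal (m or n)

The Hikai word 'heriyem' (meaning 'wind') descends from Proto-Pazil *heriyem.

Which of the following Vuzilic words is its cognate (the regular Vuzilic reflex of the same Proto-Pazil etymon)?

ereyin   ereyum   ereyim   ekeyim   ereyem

ereyim

Vuzilic: start from *heriyem.
  rule 1: no change — heriyem
  rule 2 (h-loss): heriyem → eriyem
  rule 3 (vowel merger): eriyem → ereyem
  rule 4 (pre-nasal raising): ereyem → ereyim
  ⇒ Vuzilic ereyim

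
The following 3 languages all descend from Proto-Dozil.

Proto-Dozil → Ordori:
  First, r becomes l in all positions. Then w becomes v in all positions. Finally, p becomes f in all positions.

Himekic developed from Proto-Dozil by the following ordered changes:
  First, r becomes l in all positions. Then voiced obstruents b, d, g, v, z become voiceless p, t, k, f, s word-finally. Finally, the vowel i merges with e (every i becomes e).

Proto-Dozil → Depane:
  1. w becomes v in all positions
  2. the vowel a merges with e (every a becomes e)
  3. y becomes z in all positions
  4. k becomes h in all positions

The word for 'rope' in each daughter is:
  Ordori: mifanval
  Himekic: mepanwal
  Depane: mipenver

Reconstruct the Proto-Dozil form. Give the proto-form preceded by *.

*mipanwar

Position 2: Ordori has i, Himekic has e, Depane has i. Ordori preserves i here (none of its changes turn any other segment into i), so the proto-segment is *i.
Position 4: Ordori has a, Himekic has a, Depane has e. Ordori preserves a here (none of its changes turn any other segment into a), so the proto-segment is *a.
Continuing position by position gives *mipanwar; check it forward:
Ordori: *mipanwar > mipanwal > mipanval > mifanval  (by unconditioned shift, unconditioned shift, unconditioned shift)
Himekic: start from *mipanwar.
  rule 1 (unconditioned shift): mipanwar → mipanwal
  rule 2: no change — mipanwal
  rule 3 (vowel merger): mipanwal → mepanwal
  ⇒ Himekic mepanwal
Depane: start from *mipanwar.
  rule 1 (unconditioned shift): mipanwar → mipanvar
  rule 2 (vowel merger): mipanvar → mipenver
  rule 3: no change — mipenver
  rule 4: no change — mipenver
  ⇒ Depane mipenver
No other proto-form is consistent with every reflex, so the reconstruction is *mipanwar.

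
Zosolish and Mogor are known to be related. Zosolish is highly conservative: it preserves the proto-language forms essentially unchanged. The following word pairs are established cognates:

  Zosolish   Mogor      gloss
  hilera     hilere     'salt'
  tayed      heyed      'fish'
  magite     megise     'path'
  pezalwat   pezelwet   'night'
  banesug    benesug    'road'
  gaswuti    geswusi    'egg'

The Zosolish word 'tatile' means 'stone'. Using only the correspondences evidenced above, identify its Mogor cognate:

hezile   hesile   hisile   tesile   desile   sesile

tayed ~ heyed — Zosolish t corresponds to Mogor h word-initially before a back vowel.
tayed ~ heyed, magite ~ megise — Zosolish a corresponds to Mogor e after a consonant, before a consonant other than r, m, n, p, b, f, v.
gaswuti ~ geswusi — Zosolish t corresponds to Mogor s between vowels (before a front vowel).
Applying these to Zosolish 'tatile':
  tatile → hatile   (t→h word-initially before a back vowel)
  hatile → hetile   (a→e after a consonant, before a consonant other than r, m, n, p, b, f, v)
  hetile → hesile   (t→s between vowels (before a front vowel))
So the Mogor cognate is 'hesile'.

hesile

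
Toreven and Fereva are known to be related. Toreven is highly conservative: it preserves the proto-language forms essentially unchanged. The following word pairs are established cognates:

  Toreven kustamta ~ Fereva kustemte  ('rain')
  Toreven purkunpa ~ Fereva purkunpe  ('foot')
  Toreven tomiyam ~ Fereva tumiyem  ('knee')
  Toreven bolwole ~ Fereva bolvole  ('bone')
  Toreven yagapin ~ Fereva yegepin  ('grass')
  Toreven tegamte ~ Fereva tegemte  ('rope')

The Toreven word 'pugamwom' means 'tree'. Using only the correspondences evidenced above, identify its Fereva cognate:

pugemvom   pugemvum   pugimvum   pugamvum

kustamta ~ kustemte, tomiyam ~ tumiyem — Toreven a corresponds to Fereva e after a consonant, before a nasal.
bolwole ~ bolvole — Toreven w corresponds to Fereva v after a consonant, before a back vowel.
tomiyam ~ tumiyem — Toreven o corresponds to Fereva u after a consonant, before a nasal.
Applying these to Toreven 'pugamwom':
  pugamwom → pugemwom   (a→e after a consonant, before a nasal)
  pugemwom → pugemvom   (w→v after a consonant, before a back vowel)
  pugemvom → pugemvum   (o→u after a consonant, before a nasal)
So the Fereva cognate is 'pugemvum'.

pugemvum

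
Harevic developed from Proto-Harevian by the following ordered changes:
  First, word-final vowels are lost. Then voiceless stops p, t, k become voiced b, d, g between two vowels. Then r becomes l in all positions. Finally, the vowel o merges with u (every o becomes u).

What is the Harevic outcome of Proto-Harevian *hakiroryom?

hagilulyum

Harevic: *hakiroryom > hagiroryom > hagilolyom > hagilulyum  (by intervocalic voicing, unconditioned shift, vowel merger)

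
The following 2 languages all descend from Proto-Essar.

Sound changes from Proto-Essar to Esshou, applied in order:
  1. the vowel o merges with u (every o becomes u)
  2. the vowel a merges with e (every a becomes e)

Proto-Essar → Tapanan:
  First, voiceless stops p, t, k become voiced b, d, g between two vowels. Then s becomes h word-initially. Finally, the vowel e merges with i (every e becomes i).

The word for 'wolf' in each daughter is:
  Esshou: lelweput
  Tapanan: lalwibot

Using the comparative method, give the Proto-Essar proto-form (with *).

Position 7: Esshou has u, Tapanan has o. Tapanan preserves o here (none of its changes turn any other segment into o), so the proto-segment is *o.
Position 2: Esshou has e, Tapanan has a. Tapanan preserves a here (none of its changes turn any other segment into a), so the proto-segment is *a.
This points to *lalwepot. Verify forward in each daughter:
Esshou: *lalwepot > lalweput > lelweput  (by vowel merger, vowel merger)
Tapanan: start from *lalwepot.
  rule 1 (intervocalic voicing): lalwepot → lalwebot
  rule 2: no change — lalwebot
  rule 3 (vowel merger): lalwebot → lalwibot
  ⇒ Tapanan lalwibot
No other proto-form is consistent with every reflex, so the reconstruction is *lalwepot.

*lalwepot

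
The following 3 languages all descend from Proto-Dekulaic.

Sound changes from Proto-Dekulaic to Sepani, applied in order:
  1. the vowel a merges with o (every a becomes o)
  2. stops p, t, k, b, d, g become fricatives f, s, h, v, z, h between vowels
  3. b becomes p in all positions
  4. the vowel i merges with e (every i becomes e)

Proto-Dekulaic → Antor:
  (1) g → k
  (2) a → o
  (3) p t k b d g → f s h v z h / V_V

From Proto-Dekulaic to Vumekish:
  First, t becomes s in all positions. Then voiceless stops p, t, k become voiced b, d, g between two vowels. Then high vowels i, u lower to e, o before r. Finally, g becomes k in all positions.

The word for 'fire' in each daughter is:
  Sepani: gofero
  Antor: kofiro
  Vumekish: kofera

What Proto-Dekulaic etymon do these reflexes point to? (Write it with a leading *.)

Position 1: Sepani has g, Antor has k, Vumekish has k. Sepani preserves g here (none of its changes turn any other segment into g), so the proto-segment is *g.
Position 4: Sepani has e, Antor has i, Vumekish has e. Antor preserves i here (none of its changes turn any other segment into i), so the proto-segment is *i.
Position 6: Sepani has o, Antor has o, Vumekish has a. Vumekish preserves a here (none of its changes turn any other segment into a), so the proto-segment is *a.
Verify the candidate proto-form against each daughter:
Sepani: *gofira
  gofira → gofiro   [vowel merger]
  gofiro (rule 2 does not apply)
  gofiro (rule 3 does not apply)
  gofiro → gofero   [vowel merger]
  giving Sepani gofero.
Antor: start from *gofira.
  rule 1 (unconditioned shift): gofira → kofira
  rule 2 (vowel merger): kofira → kofiro
  rule 3: no change — kofiro
  ⇒ Antor kofiro
Vumekish: *gofira > gofera > kofera  (by pre-rhotic lowering, unconditioned shift)
No other proto-form is consistent with every reflex, so the reconstruction is *gofira.

*gofira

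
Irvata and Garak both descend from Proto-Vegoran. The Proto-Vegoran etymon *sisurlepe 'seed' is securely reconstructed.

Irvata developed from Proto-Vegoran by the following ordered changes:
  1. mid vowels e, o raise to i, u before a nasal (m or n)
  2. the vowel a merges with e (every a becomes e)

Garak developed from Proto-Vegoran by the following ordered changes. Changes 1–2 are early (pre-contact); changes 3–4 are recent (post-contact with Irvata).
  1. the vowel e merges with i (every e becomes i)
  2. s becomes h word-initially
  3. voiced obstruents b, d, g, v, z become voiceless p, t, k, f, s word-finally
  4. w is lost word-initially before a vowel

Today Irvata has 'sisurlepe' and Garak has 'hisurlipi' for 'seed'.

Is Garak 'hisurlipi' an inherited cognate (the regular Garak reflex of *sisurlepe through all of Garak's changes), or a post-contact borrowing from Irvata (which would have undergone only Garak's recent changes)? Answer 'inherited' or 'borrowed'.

If inherited, *sisurlepe would pass through all of Garak's changes:
Garak: start from *sisurlepe.
  rule 1 (vowel merger): sisurlepe → sisurlipi
  rule 2 (debuccalisation): sisurlipi → hisurlipi
  rule 3: no change — hisurlipi
  rule 4: no change — hisurlipi
  ⇒ Garak hisurlipi
If borrowed from Irvata 'sisurlepe' after the early changes, it would undergo only the recent ones:
  rule 3 (final devoicing): no change (sisurlepe)
  rule 4 (glide loss): no change (sisurlepe)
  ⇒ as a loan: sisurlepe
Garak 'hisurlipi' matches the inherited outcome exactly, so it is an inherited cognate, not a loan.

inherited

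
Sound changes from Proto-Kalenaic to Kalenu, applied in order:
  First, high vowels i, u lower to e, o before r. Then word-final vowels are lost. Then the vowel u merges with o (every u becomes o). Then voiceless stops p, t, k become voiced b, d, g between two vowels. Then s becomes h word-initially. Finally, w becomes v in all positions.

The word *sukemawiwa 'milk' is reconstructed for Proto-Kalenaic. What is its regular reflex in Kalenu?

hogemaviv

Kalenu: start from *sukemawiwa.
  rule 1: no change — sukemawiwa
  rule 2 (apocope): sukemawiwa → sukemawiw
  rule 3 (vowel merger): sukemawiw → sokemawiw
  rule 4 (intervocalic voicing): sokemawiw → sogemawiw
  rule 5 (debuccalisation): sogemawiw → hogemawiw
  rule 6 (unconditioned shift): hogemawiw → hogemaviv
  ⇒ Kalenu hogemaviv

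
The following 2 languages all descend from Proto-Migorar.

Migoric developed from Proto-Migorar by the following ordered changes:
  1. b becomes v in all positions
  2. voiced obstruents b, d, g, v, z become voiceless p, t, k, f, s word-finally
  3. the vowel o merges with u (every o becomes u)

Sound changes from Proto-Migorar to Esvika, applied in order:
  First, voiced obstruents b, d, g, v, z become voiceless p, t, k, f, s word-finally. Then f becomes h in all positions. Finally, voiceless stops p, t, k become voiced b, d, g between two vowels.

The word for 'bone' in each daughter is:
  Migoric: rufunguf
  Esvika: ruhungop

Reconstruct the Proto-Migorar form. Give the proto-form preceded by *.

*rufungob

Position 8: Migoric has f, Esvika has p. Taking the neighbouring segments as reconstructed: Migoric f could go back to *b or *f or *v; Esvika p could go back to *p or *b — the one source consistent with every daughter is *b.
Position 3: Migoric has f, Esvika has h. Taking the neighbouring segments as reconstructed: Migoric f can only go back to *f; Esvika h could go back to *f or *h — the one source consistent with every daughter is *f.
Verify the candidate proto-form against each daughter:
Migoric: start from *rufungob.
  rule 1 (unconditioned shift): rufungob → rufungov
  rule 2 (final devoicing): rufungov → rufungof
  rule 3 (vowel merger): rufungof → rufunguf
  ⇒ Migoric rufunguf
Esvika: start from *rufungob.
  rule 1 (final devoicing): rufungob → rufungop
  rule 2 (unconditioned shift): rufungop → ruhungop
  rule 3: no change — ruhungop
  ⇒ Esvika ruhungop
No other proto-form is consistent with every reflex, so the reconstruction is *rufungob.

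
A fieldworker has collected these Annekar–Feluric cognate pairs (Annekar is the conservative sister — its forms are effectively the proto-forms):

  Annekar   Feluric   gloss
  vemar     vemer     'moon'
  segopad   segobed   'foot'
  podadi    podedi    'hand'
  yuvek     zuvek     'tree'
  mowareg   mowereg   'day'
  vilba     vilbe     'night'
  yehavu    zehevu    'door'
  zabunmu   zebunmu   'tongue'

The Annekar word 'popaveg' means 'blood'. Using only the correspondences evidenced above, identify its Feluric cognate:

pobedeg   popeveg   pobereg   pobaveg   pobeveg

pobeveg

segopad ~ segobed — Annekar p corresponds to Feluric b between vowels (before a back vowel).
yehavu ~ zehevu — Annekar a corresponds to Feluric e after a consonant, before a labial obstruent.
Applying these to Annekar 'popaveg':
  popaveg → pobaveg   (p→b between vowels (before a back vowel))
  pobaveg → pobeveg   (a→e after a consonant, before a labial obstruent)
So the Feluric cognate is 'pobeveg'.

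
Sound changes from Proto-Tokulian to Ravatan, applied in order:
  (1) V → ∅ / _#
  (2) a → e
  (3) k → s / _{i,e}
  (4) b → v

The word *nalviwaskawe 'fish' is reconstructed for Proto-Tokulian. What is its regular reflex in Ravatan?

Ravatan: *nalviwaskawe
  nalviwaskawe → nalviwaskaw   [apocope]
  nalviwaskaw → nelviweskew   [vowel merger]
  nelviweskew → nelviwessew   [palatalisation]
  nelviwessew (rule 4 does not apply)
  giving Ravatan nelviwessew.

nelviwessew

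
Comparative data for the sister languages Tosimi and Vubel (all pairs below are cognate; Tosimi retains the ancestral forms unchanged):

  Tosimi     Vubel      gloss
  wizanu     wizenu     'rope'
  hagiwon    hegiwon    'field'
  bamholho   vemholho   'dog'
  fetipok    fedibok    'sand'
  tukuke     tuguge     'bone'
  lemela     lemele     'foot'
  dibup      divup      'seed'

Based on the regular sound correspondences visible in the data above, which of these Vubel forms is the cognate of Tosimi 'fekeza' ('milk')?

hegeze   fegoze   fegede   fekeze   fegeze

tukuke ~ tuguge — Tosimi k corresponds to Vubel g between vowels (before a front vowel).
lemela ~ lemele — Tosimi a corresponds to Vubel e word-finally.
Applying these to Tosimi 'fekeza':
  fekeza → fegeza   (k→g between vowels (before a front vowel))
  fegeza → fegeze   (a→e word-finally)
So the Vubel cognate is 'fegeze'.

fegeze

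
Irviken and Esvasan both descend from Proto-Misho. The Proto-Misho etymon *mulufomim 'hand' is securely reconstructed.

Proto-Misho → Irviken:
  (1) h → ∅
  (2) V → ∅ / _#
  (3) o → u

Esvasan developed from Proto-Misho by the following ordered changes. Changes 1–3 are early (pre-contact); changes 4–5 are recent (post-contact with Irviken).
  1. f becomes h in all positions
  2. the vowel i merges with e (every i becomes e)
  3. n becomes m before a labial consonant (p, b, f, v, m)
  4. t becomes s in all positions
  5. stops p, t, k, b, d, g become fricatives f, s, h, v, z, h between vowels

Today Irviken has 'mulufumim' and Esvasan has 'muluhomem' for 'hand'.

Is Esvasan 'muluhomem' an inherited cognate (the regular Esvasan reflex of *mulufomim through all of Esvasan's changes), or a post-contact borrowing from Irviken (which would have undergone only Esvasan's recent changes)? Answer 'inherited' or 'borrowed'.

If inherited, *mulufomim would pass through all of Esvasan's changes:
Esvasan: *mulufomim
  mulufomim → muluhomim   [unconditioned shift]
  muluhomim → muluhomem   [vowel merger]
  muluhomem (rule 3 does not apply)
  muluhomem (rule 4 does not apply)
  muluhomem (rule 5 does not apply)
  giving Esvasan muluhomem.
If borrowed from Irviken 'mulufumim' after the early changes, it would undergo only the recent ones:
  rule 4 (unconditioned shift): no change (mulufumim)
  rule 5 (intervocalic lenition): no change (mulufumim)
  ⇒ as a loan: mulufumim
Esvasan 'muluhomem' matches the inherited outcome exactly, so it is an inherited cognate, not a loan.

inherited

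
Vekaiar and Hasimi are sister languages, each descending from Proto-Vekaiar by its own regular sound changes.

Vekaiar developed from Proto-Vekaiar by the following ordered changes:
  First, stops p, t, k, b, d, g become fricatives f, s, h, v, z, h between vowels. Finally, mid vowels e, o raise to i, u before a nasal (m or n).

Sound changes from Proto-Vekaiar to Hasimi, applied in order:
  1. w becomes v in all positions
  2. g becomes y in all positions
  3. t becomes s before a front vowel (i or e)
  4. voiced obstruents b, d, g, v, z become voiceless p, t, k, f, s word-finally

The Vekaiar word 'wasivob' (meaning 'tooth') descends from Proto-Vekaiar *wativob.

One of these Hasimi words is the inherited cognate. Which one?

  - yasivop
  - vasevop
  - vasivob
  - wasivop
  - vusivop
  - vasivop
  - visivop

Hasimi: *wativob > vativob > vasivob > vasivop  (by unconditioned shift, palatalisation, final devoicing)

vasivop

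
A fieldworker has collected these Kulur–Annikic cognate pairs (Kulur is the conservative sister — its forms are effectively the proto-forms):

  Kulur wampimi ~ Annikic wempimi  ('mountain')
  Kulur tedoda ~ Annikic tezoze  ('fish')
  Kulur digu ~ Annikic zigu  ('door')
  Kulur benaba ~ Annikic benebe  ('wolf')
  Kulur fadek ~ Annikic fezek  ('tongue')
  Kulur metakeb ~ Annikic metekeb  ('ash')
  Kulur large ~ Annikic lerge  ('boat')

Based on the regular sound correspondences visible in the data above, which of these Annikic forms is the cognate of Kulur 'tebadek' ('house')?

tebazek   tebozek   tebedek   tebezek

tebezek

fadek ~ fezek, metakeb ~ metekeb — Kulur a corresponds to Annikic e after a consonant, before a consonant other than r, m, n, p, b, f, v.
fadek ~ fezek — Kulur d corresponds to Annikic z between vowels (before a front vowel).
Applying these to Kulur 'tebadek':
  tebadek → tebedek   (a→e after a consonant, before a consonant other than r, m, n, p, b, f, v)
  tebedek → tebezek   (d→z between vowels (before a front vowel))
So the Annikic cognate is 'tebezek'.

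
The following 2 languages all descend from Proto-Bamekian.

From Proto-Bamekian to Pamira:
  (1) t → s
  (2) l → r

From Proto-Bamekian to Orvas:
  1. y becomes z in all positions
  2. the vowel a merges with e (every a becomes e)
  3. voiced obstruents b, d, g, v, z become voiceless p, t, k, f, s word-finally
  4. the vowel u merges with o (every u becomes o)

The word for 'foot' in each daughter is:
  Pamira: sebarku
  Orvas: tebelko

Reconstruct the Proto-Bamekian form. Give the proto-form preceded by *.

*tebalku

Position 4: Pamira has a, Orvas has e. Pamira preserves a here (none of its changes turn any other segment into a), so the proto-segment is *a.
Position 1: Pamira has s, Orvas has t. Taking the neighbouring segments as reconstructed: Pamira s could go back to *t or *s; Orvas t can only go back to *t — the one source consistent with every daughter is *t.
Verify the candidate proto-form against each daughter:
Pamira: *tebalku > sebalku > sebarku  (by unconditioned shift, unconditioned shift)
Orvas: *tebalku
  tebalku (rule 1 does not apply)
  tebalku → tebelku   [vowel merger]
  tebelku (rule 3 does not apply)
  tebelku → tebelko   [vowel merger]
  giving Orvas tebelko.
No other proto-form is consistent with every reflex, so the reconstruction is *tebalku.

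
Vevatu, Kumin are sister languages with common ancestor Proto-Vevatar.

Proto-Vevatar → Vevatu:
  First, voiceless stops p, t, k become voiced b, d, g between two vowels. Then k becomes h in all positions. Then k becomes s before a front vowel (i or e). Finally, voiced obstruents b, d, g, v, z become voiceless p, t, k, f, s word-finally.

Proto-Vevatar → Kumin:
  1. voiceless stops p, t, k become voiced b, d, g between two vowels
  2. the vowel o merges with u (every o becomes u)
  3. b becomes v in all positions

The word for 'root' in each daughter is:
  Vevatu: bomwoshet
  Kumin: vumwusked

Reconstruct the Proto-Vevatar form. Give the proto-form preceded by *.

Position 1: Vevatu has b, Kumin has v. Taking the neighbouring segments as reconstructed: Vevatu b can only go back to *b; Kumin v could go back to *b or *v — the one source consistent with every daughter is *b.
Position 7: Vevatu has h, Kumin has k. Kumin preserves k here (none of its changes turn any other segment into k), so the proto-segment is *k.
Position 5: Vevatu has o, Kumin has u. Vevatu preserves o here (none of its changes turn any other segment into o), so the proto-segment is *o.
Verify the candidate proto-form against each daughter:
Vevatu: start from *bomwosked.
  rule 1: no change — bomwosked
  rule 2 (unconditioned shift): bomwosked → bomwoshed
  rule 3: no change — bomwoshed
  rule 4 (final devoicing): bomwoshed → bomwoshet
  ⇒ Vevatu bomwoshet
Kumin: *bomwosked > bumwusked > vumwusked  (by vowel merger, unconditioned shift)
No other proto-form is consistent with every reflex, so the reconstruction is *bomwosked.

*bomwosked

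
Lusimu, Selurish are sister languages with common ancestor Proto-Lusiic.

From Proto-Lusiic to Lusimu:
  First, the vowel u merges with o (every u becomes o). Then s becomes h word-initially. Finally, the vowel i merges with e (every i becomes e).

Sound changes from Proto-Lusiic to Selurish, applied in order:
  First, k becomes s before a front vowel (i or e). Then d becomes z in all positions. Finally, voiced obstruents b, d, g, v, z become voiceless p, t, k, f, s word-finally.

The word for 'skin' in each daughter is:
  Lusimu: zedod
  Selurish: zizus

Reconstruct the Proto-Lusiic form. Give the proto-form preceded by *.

Position 2: Lusimu has e, Selurish has i. Selurish preserves i here (none of its changes turn any other segment into i), so the proto-segment is *i.
Position 4: Lusimu has o, Selurish has u. Selurish preserves u here (none of its changes turn any other segment into u), so the proto-segment is *u.
Verify the candidate proto-form against each daughter:
Lusimu: start from *zidud.
  rule 1 (vowel merger): zidud → zidod
  rule 2: no change — zidod
  rule 3 (vowel merger): zidod → zedod
  ⇒ Lusimu zedod
Selurish: *zidud > zizuz > zizus  (by unconditioned shift, final devoicing)
Only *zidud yields all of Lusimu zedod, Selurish zizus.

*zidud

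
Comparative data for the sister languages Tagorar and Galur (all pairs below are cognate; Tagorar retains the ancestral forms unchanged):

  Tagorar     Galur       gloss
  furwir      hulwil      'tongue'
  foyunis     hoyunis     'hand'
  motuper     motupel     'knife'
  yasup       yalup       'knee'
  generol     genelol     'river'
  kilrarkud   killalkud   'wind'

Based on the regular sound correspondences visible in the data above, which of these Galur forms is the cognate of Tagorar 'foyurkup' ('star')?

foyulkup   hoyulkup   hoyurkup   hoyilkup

foyunis ~ hoyunis — Tagorar f corresponds to Galur h word-initially before a back vowel.
furwir ~ hulwil, kilrarkud ~ killalkud — Tagorar r corresponds to Galur l after a vowel, before a consonant other than r, m, n, p, b, f, v.
Applying these to Tagorar 'foyurkup':
  foyurkup → hoyurkup   (f→h word-initially before a back vowel)
  hoyurkup → hoyulkup   (r→l after a vowel, before a consonant other than r, m, n, p, b, f, v)
So the Galur cognate is 'hoyulkup'.

hoyulkup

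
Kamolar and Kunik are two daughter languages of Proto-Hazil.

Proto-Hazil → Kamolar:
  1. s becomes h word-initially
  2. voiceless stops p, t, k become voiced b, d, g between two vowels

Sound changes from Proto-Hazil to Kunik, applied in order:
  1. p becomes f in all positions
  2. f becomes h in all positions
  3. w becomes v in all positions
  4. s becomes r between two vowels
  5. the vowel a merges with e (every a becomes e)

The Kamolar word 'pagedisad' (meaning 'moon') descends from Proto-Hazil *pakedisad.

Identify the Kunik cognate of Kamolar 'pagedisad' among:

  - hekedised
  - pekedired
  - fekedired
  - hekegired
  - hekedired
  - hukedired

Kunik: *pakedisad > fakedisad > hakedisad > hakedirad > hekedired  (by unconditioned shift, unconditioned shift, rhotacism, vowel merger)
Only 'hekedired' matches the regular Kunik development of *pakedisad.

hekedired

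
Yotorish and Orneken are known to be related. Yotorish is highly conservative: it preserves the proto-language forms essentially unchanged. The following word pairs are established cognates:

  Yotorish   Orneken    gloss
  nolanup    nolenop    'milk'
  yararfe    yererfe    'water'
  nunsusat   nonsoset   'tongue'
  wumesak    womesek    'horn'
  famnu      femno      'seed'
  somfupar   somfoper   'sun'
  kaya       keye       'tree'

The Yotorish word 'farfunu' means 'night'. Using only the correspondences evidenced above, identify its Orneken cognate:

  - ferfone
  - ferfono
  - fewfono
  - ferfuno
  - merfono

yararfe ~ yererfe, somfupar ~ somfoper — Yotorish a corresponds to Orneken e after a consonant, before r.
nunsusat ~ nonsoset — Yotorish u corresponds to Orneken o after a consonant, before a nasal.
famnu ~ femno — Yotorish u corresponds to Orneken o word-finally.
Applying these to Yotorish 'farfunu':
  farfunu → ferfunu   (a→e after a consonant, before r)
  ferfunu → ferfonu   (u→o after a consonant, before a nasal)
  ferfonu → ferfono   (u→o word-finally)
So the Orneken cognate is 'ferfono'.

ferfono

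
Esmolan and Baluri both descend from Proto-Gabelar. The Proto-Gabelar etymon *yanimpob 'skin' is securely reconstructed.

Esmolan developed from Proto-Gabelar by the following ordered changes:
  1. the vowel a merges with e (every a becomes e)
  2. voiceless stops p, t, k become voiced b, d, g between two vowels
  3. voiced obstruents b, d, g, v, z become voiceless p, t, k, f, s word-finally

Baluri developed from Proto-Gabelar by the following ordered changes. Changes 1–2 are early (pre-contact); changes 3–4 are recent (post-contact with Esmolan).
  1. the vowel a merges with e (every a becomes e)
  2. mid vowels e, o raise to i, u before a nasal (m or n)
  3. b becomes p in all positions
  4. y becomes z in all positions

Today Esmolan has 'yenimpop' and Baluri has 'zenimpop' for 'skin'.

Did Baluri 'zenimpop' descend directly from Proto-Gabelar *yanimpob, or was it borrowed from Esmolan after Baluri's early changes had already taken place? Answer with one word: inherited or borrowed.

borrowed

If inherited, *yanimpob would pass through all of Baluri's changes:
Baluri: start from *yanimpob.
  rule 1 (vowel merger): yanimpob → yenimpob
  rule 2 (pre-nasal raising): yenimpob → yinimpob
  rule 3 (unconditioned shift): yinimpob → yinimpop
  rule 4 (unconditioned shift): yinimpop → zinimpop
  ⇒ Baluri zinimpop
If borrowed from Esmolan 'yenimpop' after the early changes, it would undergo only the recent ones:
  rule 3 (unconditioned shift): no change (yenimpop)
  rule 4 (unconditioned shift): yenimpop → zenimpop
  ⇒ as a loan: zenimpop
Baluri 'zenimpop' matches the loan outcome 'zenimpop', not the inherited 'zinimpop' — it skipped the early Baluri changes, so it was borrowed from Esmolan.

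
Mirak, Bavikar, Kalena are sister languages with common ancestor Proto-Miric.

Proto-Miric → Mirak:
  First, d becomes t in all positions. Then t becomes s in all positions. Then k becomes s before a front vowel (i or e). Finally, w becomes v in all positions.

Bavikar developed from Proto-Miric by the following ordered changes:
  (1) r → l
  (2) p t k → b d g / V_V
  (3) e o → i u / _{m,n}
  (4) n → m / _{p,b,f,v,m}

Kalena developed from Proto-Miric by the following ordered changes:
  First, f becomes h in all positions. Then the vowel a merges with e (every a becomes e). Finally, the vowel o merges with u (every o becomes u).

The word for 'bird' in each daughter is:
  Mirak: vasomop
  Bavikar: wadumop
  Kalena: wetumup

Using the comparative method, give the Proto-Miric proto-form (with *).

*watomop

Position 2: Mirak has a, Bavikar has a, Kalena has e. Mirak preserves a here (none of its changes turn any other segment into a), so the proto-segment is *a.
Position 6: Mirak has o, Bavikar has o, Kalena has u. Mirak preserves o here (none of its changes turn any other segment into o), so the proto-segment is *o.
Continuing position by position gives *watomop; check it forward:
Mirak: start from *watomop.
  rule 1: no change — watomop
  rule 2 (unconditioned shift): watomop → wasomop
  rule 3: no change — wasomop
  rule 4 (unconditioned shift): wasomop → vasomop
  ⇒ Mirak vasomop
Bavikar: *watomop > wadomop > wadumop  (by intervocalic voicing, pre-nasal raising)
Kalena: start from *watomop.
  rule 1: no change — watomop
  rule 2 (vowel merger): watomop → wetomop
  rule 3 (vowel merger): wetomop → wetumup
  ⇒ Kalena wetumup
Only *watomop yields all of Mirak vasomop, Bavikar wadumop, Kalena wetumup.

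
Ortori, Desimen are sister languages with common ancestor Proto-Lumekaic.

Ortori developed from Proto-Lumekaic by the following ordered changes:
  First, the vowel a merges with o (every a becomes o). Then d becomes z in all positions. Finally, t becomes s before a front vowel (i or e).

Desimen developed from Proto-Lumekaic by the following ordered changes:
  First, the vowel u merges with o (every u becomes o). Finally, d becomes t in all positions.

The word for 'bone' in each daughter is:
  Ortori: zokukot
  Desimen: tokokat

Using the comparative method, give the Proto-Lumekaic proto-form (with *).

Position 1: Ortori has z, Desimen has t. Taking the neighbouring segments as reconstructed: Ortori z could go back to *d or *z; Desimen t could go back to *t or *d — the one source consistent with every daughter is *d.
Position 6: Ortori has o, Desimen has a. Desimen preserves a here (none of its changes turn any other segment into a), so the proto-segment is *a.
Verify the candidate proto-form against each daughter:
Ortori: *dokukat
  dokukat → dokukot   [vowel merger]
  dokukot → zokukot   [unconditioned shift]
  zokukot (rule 3 does not apply)
  giving Ortori zokukot.
Desimen: start from *dokukat.
  rule 1 (vowel merger): dokukat → dokokat
  rule 2 (unconditioned shift): dokokat → tokokat
  ⇒ Desimen tokokat
*dokukat is the unique common source.

*dokukat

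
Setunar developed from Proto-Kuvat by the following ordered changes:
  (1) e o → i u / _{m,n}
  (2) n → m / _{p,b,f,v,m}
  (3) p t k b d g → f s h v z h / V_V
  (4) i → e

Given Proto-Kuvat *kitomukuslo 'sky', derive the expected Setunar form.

kesumuhuslo

Setunar: start from *kitomukuslo.
  rule 1 (pre-nasal raising): kitomukuslo → kitumukuslo
  rule 2: no change — kitumukuslo
  rule 3 (intervocalic lenition): kitumukuslo → kisumuhuslo
  rule 4 (vowel merger): kisumuhuslo → kesumuhuslo
  ⇒ Setunar kesumuhuslo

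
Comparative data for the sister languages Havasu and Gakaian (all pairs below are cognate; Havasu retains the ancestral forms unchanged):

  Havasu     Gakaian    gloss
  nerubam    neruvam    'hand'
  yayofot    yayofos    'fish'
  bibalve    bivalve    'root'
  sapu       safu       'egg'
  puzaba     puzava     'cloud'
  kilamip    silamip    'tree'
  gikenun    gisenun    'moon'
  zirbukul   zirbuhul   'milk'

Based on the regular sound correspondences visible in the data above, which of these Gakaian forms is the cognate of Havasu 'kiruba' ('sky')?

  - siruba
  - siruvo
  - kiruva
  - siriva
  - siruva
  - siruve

kilamip ~ silamip — Havasu k corresponds to Gakaian s word-initially before a front vowel.
nerubam ~ neruvam, bibalve ~ bivalve — Havasu b corresponds to Gakaian v between vowels (before a back vowel).
Applying these to Havasu 'kiruba':
  kiruba → siruba   (k→s word-initially before a front vowel)
  siruba → siruva   (b→v between vowels (before a back vowel))
So the Gakaian cognate is 'siruva'.

siruva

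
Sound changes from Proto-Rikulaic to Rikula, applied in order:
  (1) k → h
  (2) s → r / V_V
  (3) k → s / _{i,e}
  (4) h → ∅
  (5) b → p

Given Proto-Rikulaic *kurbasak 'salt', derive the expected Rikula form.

urpara

Rikula: start from *kurbasak.
  rule 1 (unconditioned shift): kurbasak → hurbasah
  rule 2 (rhotacism): hurbasah → hurbarah
  rule 3: no change — hurbarah
  rule 4 (h-loss): hurbarah → urbara
  rule 5 (unconditioned shift): urbara → urpara
  ⇒ Rikula urpara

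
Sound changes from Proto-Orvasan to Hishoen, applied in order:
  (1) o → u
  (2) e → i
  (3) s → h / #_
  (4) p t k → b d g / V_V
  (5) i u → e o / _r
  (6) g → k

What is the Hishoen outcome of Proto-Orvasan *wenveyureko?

Hishoen: *wenveyureko
  wenveyureko → wenveyureku   [vowel merger]
  wenveyureku → winviyuriku   [vowel merger]
  winviyuriku (rule 3 does not apply)
  winviyuriku → winviyurigu   [intervocalic voicing]
  winviyurigu → winviyorigu   [pre-rhotic lowering]
  winviyorigu → winviyoriku   [unconditioned shift]
  giving Hishoen winviyoriku.

winviyoriku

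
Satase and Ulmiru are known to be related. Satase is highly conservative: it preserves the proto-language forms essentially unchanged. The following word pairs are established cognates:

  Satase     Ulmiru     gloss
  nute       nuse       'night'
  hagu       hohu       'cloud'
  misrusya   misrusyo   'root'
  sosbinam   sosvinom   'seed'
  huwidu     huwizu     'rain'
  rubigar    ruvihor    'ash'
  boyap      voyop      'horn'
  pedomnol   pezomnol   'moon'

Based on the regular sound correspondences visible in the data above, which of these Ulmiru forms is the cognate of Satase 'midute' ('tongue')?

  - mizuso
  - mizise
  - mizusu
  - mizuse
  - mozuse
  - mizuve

huwidu ~ huwizu — Satase d corresponds to Ulmiru z between vowels (before a back vowel).
nute ~ nuse — Satase t corresponds to Ulmiru s between vowels (before a front vowel).
Applying these to Satase 'midute':
  midute → mizute   (d→z between vowels (before a back vowel))
  mizute → mizuse   (t→s between vowels (before a front vowel))
So the Ulmiru cognate is 'mizuse'.

mizuse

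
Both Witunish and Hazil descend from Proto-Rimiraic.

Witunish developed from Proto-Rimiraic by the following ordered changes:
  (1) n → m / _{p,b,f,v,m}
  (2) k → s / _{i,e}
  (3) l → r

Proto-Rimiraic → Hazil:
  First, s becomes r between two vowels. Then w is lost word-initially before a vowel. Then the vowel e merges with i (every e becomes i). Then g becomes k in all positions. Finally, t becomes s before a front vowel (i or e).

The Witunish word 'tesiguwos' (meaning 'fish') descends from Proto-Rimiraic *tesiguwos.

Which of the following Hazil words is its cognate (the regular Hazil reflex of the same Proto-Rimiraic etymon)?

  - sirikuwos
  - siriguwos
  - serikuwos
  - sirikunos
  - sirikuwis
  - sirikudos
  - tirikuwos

sirikuwos

Hazil: *tesiguwos
  tesiguwos → teriguwos   [rhotacism]
  teriguwos (rule 2 does not apply)
  teriguwos → tiriguwos   [vowel merger]
  tiriguwos → tirikuwos   [unconditioned shift]
  tirikuwos → sirikuwos   [palatalisation]
  giving Hazil sirikuwos.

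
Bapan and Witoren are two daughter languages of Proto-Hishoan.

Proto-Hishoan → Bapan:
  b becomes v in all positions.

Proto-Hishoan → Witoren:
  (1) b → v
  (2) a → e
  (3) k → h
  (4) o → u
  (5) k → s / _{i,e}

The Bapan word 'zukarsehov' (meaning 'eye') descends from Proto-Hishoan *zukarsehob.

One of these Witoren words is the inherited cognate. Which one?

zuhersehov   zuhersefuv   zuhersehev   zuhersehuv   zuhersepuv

Witoren: *zukarsehob > zukarsehov > zukersehov > zuhersehov > zuhersehuv  (by unconditioned shift, vowel merger, unconditioned shift, vowel merger)

zuhersehuv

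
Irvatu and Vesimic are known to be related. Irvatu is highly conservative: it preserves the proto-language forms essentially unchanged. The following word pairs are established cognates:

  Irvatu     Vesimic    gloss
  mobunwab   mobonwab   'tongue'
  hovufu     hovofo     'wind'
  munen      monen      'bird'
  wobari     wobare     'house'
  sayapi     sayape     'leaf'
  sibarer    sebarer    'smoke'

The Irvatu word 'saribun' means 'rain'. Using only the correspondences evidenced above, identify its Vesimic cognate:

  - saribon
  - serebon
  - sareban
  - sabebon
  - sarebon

sarebon

sibarer ~ sebarer — Irvatu i corresponds to Vesimic e after a consonant, before a labial obstruent.
mobunwab ~ mobonwab, munen ~ monen — Irvatu u corresponds to Vesimic o after a consonant, before a nasal.
Applying these to Irvatu 'saribun':
  saribun → sarebun   (i→e after a consonant, before a labial obstruent)
  sarebun → sarebon   (u→o after a consonant, before a nasal)
So the Vesimic cognate is 'sarebon'.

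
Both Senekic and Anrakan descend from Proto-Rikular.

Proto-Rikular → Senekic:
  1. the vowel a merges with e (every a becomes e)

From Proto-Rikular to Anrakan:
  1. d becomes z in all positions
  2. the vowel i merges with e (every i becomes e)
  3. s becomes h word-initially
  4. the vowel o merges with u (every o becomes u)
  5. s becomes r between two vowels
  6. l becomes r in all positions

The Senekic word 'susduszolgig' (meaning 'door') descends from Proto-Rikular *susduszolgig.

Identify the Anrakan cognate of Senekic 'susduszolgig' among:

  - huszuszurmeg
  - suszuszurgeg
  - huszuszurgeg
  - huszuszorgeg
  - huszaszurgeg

Anrakan: *susduszolgig
  susduszolgig → suszuszolgig   [unconditioned shift]
  suszuszolgig → suszuszolgeg   [vowel merger]
  suszuszolgeg → huszuszolgeg   [debuccalisation]
  huszuszolgeg → huszuszulgeg   [vowel merger]
  huszuszulgeg (rule 5 does not apply)
  huszuszulgeg → huszuszurgeg   [unconditioned shift]
  giving Anrakan huszuszurgeg.

huszuszurgeg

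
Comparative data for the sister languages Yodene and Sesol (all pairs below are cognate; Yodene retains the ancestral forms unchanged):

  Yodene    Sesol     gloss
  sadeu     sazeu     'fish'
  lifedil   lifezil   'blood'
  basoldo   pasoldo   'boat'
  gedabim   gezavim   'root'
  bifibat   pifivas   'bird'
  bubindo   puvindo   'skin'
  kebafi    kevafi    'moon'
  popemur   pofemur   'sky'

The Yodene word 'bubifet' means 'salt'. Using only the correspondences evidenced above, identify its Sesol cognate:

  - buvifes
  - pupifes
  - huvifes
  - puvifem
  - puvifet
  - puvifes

puvifes

bubindo ~ puvindo — Yodene b corresponds to Sesol p word-initially before a back vowel.
gedabim ~ gezavim, bubindo ~ puvindo — Yodene b corresponds to Sesol v between vowels (before a front vowel).
bifibat ~ pifivas — Yodene t corresponds to Sesol s word-finally.
Applying these to Yodene 'bubifet':
  bubifet → pubifet   (b→p word-initially before a back vowel)
  pubifet → puvifet   (b→v between vowels (before a front vowel))
  puvifet → puvifes   (t→s word-finally)
So the Sesol cognate is 'puvifes'.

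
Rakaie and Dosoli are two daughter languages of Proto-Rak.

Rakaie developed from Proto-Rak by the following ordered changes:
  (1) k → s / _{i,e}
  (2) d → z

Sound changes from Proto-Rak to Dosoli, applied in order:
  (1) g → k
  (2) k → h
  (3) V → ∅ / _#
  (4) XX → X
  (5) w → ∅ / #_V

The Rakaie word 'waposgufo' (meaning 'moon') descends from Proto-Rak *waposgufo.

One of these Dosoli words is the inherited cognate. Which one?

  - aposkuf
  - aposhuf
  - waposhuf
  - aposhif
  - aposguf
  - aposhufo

Dosoli: start from *waposgufo.
  rule 1 (unconditioned shift): waposgufo → waposkufo
  rule 2 (unconditioned shift): waposkufo → waposhufo
  rule 3 (apocope): waposhufo → waposhuf
  rule 4: no change — waposhuf
  rule 5 (glide loss): waposhuf → aposhuf
  ⇒ Dosoli aposhuf
The other candidates each miss or misapply at least one Dosoli change.

aposhuf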